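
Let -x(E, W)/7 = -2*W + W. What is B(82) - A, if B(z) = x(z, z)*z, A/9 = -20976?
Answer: 235852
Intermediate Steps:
A = -188784 (A = 9*(-20976) = -188784)
x(E, W) = 7*W (x(E, W) = -7*(-2*W + W) = -(-7)*W = 7*W)
B(z) = 7*z² (B(z) = (7*z)*z = 7*z²)
B(82) - A = 7*82² - 1*(-188784) = 7*6724 + 188784 = 47068 + 188784 = 235852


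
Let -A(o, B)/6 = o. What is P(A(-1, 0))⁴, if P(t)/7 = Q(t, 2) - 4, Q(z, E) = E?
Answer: 38416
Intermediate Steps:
A(o, B) = -6*o
P(t) = -14 (P(t) = 7*(2 - 4) = 7*(-2) = -14)
P(A(-1, 0))⁴ = (-14)⁴ = 38416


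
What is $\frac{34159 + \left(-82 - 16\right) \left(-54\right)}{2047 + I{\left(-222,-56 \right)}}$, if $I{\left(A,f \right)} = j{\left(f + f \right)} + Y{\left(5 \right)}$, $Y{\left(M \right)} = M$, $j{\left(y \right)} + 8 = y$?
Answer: $\frac{39451}{1932} \approx 20.42$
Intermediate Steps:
$j{\left(y \right)} = -8 + y$
$I{\left(A,f \right)} = -3 + 2 f$ ($I{\left(A,f \right)} = \left(-8 + \left(f + f\right)\right) + 5 = \left(-8 + 2 f\right) + 5 = -3 + 2 f$)
$\frac{34159 + \left(-82 - 16\right) \left(-54\right)}{2047 + I{\left(-222,-56 \right)}} = \frac{34159 + \left(-82 - 16\right) \left(-54\right)}{2047 + \left(-3 + 2 \left(-56\right)\right)} = \frac{34159 - -5292}{2047 - 115} = \frac{34159 + 5292}{2047 - 115} = \frac{39451}{1932}$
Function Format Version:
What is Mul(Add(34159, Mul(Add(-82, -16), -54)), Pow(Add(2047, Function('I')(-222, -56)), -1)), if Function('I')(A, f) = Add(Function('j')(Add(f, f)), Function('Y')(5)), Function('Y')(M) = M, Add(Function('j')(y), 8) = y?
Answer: Rational(39451, 1932) ≈ 20.420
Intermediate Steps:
Function('j')(y) = Add(-8, y)
Function('I')(A, f) = Add(-3, Mul(2, f)) (Function('I')(A, f) = Add(Add(-8, Add(f, f)), 5) = Add(Add(-8, Mul(2, f)), 5) = Add(-3, Mul(2, f)))
Mul(Add(34159, Mul(Add(-82, -16), -54)), Pow(Add(2047, Function('I')(-222, -56)), -1)) = Mul(Add(34159, Mul(Add(-82, -16), -54)), Pow(Add(2047, Add(-3, Mul(2, -56))), -1)) = Mul(Add(34159, Mul(-98, -54)), Pow(Add(2047, Add(-3, -112)), -1)) = Mul(Add(34159, 5292), Pow(Add(2047, -115), -1)) = Mul(39451, Pow(1932, -1)) = Mul(39451, Rational(1, 1932)) = Rational(39451, 1932)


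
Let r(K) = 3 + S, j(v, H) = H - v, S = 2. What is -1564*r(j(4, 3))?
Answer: -7820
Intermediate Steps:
r(K) = 5 (r(K) = 3 + 2 = 5)
-1564*r(j(4, 3)) = -1564*5 = -7820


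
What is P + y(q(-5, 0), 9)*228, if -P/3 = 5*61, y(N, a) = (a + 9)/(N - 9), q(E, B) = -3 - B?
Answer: -1257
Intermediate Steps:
y(N, a) = (9 + a)/(-9 + N)
P = -915 (P = -15*61 = -3*305 = -915)
P + y(q(-5, 0), 9)*228 = -915 + ((9 + 9)/(-9 + (-3 - 1*0)))*228 = -915 + (18/(-9 + (-3 + 0)))*228 = -915 + (18/(-9 - 3))*228 = -915 + (18/(-12))*228 = -915 - 1/12*18*228 = -915 - 3/2*228 = -915 - 342 = -1257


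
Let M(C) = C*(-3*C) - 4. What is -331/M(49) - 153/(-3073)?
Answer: 2119834/22147111 ≈ 0.095716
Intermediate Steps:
M(C) = -4 - 3*C² (M(C) = -3*C² - 4 = -4 - 3*C²)
-331/M(49) - 153/(-3073) = -331/(-4 - 3*49²) - 153/(-3073) = -331/(-4 - 3*2401) - 153*(-1/3073) = -331/(-4 - 7203) + 153/3073 = -331/(-7207) + 153/3073 = -331*(-1/7207) + 153/3073 = 331/7207 + 153/3073 = 2119834/22147111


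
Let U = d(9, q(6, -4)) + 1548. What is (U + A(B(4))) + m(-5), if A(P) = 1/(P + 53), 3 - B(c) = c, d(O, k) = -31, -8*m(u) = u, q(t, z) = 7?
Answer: 157835/104 ≈ 1517.6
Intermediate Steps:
m(u) = -u/8
B(c) = 3 - c
U = 1517 (U = -31 + 1548 = 1517)
A(P) = 1/(53 + P)
(U + A(B(4))) + m(-5) = (1517 + 1/(53 + (3 - 1*4))) - ⅛*(-5) = (1517 + 1/(53 + (3 - 4))) + 5/8 = (1517 + 1/(53 - 1)) + 5/8 = (1517 + 1/52) + 5/8 = 78885/52 + 5/8 = 157835/104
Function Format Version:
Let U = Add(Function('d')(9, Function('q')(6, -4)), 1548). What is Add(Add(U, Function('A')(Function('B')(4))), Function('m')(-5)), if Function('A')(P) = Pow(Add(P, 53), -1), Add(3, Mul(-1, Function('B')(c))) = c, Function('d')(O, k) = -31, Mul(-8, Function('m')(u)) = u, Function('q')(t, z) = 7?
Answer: Rational(157835, 104) ≈ 1517.6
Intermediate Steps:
Function('m')(u) = Mul(Rational(-1, 8), u)
Function('B')(c) = Add(3, Mul(-1, c))
U = 1517 (U = Add(-31, 1548) = 1517)
Function('A')(P) = Pow(Add(53, P), -1)
Add(Add(U, Function('A')(Function('B')(4))), Function('m')(-5)) = Add(Add(1517, Pow(Add(53, Add(3, Mul(-1, 4))), -1)), Mul(Rational(-1, 8), -5)) = Add(Add(1517, Pow(Add(53, Add(3, -4)), -1)), Rational(5, 8)) = Add(Add(1517, Pow(Add(53, -1), -1)), Rational(5, 8)) = Add(Add(1517, Pow(52, -1)), Rational(5, 8)) = Add(Add(1517, Rational(1, 52)), Rational(5, 8)) = Add(Rational(78885, 52), Rational(5, 8)) = Rational(157835, 104)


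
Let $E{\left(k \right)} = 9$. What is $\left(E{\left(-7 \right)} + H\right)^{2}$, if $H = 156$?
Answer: $27225$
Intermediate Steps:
$\left(E{\left(-7 \right)} + H\right)^{2} = \left(9 + 156\right)^{2} = 165^{2} = 27225$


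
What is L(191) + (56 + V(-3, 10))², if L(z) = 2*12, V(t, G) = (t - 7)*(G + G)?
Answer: 20760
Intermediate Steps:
V(t, G) = 2*G*(-7 + t) (V(t, G) = (-7 + t)*(2*G) = 2*G*(-7 + t))
L(z) = 24
L(191) + (56 + V(-3, 10))² = 24 + (56 + 2*10*(-7 - 3))² = 24 + (56 + 2*10*(-10))² = 24 + (56 - 200)² = 24 + (-144)² = 24 + 20736 = 20760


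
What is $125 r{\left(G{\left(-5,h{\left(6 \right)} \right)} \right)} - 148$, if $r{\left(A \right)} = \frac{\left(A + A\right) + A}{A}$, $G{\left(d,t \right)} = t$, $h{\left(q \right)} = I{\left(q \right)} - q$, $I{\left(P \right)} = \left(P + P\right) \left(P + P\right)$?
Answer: $227$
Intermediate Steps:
$I{\left(P \right)} = 4 P^{2}$ ($I{\left(P \right)} = 2 P 2 P = 4 P^{2}$)
$h{\left(q \right)} = - q + 4 q^{2}$ ($h{\left(q \right)} = 4 q^{2} - q = - q + 4 q^{2}$)
$r{\left(A \right)} = 3$ ($r{\left(A \right)} = \frac{2 A + A}{A} = \frac{3 A}{A} = 3$)
$125 r{\left(G{\left(-5,h{\left(6 \right)} \right)} \right)} - 148 = 125 \cdot 3 - 148 = 375 - 148 = 227$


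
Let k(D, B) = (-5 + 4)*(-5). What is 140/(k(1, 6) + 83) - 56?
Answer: -1197/22 ≈ -54.409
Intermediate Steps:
k(D, B) = 5 (k(D, B) = -1*(-5) = 5)
140/(k(1, 6) + 83) - 56 = 140/(5 + 83) - 56 = 140/88 - 56 = 140*(1/88) - 56 = 35/22 - 56 = -1197/22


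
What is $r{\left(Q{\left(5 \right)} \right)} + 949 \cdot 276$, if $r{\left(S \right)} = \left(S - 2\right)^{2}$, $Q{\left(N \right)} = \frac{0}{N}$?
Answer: $261928$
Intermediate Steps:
$Q{\left(N \right)} = 0$
$r{\left(S \right)} = \left(-2 + S\right)^{2}$
$r{\left(Q{\left(5 \right)} \right)} + 949 \cdot 276 = \left(-2 + 0\right)^{2} + 949 \cdot 276 = \left(-2\right)^{2} + 261924 = 4 + 261924 = 261928$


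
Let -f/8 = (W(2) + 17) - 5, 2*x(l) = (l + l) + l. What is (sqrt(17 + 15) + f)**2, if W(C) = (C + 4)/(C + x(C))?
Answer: 279584/25 - 4224*sqrt(2)/5 ≈ 9988.6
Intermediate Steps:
x(l) = 3*l/2 (x(l) = ((l + l) + l)/2 = (2*l + l)/2 = (3*l)/2 = 3*l/2)
W(C) = 2*(4 + C)/(5*C) (W(C) = (C + 4)/(C + 3*C/2) = (4 + C)/((5*C/2)) = (4 + C)*(2/(5*C)) = 2*(4 + C)/(5*C))
f = -528/5 (f = -8*(((2/5)*(4 + 2)/2 + 17) - 5) = -8*(((2/5)*(1/2)*6 + 17) - 5) = -8*((6/5 + 17) - 5) = -8*(91/5 - 5) = -8*66/5 = -528/5 ≈ -105.60)
(sqrt(17 + 15) + f)**2 = (sqrt(17 + 15) - 528/5)**2 = (sqrt(32) - 528/5)**2 = (4*sqrt(2) - 528/5)**2 = (-528/5 + 4*sqrt(2))**2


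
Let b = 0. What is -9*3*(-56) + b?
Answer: 1512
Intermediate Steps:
-9*3*(-56) + b = -9*3*(-56) + 0 = -27*(-56) + 0 = 1512 + 0 = 1512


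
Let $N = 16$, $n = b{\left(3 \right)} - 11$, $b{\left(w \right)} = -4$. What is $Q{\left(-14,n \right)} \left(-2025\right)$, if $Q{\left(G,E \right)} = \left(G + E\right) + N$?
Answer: $26325$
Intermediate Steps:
$n = -15$ ($n = -4 - 11 = -15$)
$Q{\left(G,E \right)} = 16 + E + G$ ($Q{\left(G,E \right)} = \left(G + E\right) + 16 = \left(E + G\right) + 16 = 16 + E + G$)
$Q{\left(-14,n \right)} \left(-2025\right) = \left(16 - 15 - 14\right) \left(-2025\right) = \left(-13\right) \left(-2025\right) = 26325$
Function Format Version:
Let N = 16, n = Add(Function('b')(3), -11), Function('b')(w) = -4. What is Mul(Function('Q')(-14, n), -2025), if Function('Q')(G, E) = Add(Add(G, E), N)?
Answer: 26325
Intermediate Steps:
n = -15 (n = Add(-4, -11) = -15)
Function('Q')(G, E) = Add(16, E, G) (Function('Q')(G, E) = Add(Add(G, E), 16) = Add(Add(E, G), 16) = Add(16, E, G))
Mul(Function('Q')(-14, n), -2025) = Mul(Add(16, -15, -14), -2025) = Mul(-13, -2025) = 26325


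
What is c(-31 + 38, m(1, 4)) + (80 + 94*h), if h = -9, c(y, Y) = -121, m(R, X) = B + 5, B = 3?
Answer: -887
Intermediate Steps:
m(R, X) = 8 (m(R, X) = 3 + 5 = 8)
c(-31 + 38, m(1, 4)) + (80 + 94*h) = -121 + (80 + 94*(-9)) = -121 + (80 - 846) = -121 - 766 = -887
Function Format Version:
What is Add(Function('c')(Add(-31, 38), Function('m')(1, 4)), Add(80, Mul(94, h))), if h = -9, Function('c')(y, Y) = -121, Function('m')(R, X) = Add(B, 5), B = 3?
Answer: -887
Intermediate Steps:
Function('m')(R, X) = 8 (Function('m')(R, X) = Add(3, 5) = 8)
Add(Function('c')(Add(-31, 38), Function('m')(1, 4)), Add(80, Mul(94, h))) = Add(-121, Add(80, Mul(94, -9))) = Add(-121, Add(80, -846)) = Add(-121, -766) = -887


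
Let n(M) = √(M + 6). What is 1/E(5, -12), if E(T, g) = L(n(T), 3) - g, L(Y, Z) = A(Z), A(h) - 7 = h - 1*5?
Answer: 1/17 ≈ 0.058824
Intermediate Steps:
n(M) = √(6 + M)
A(h) = 2 + h (A(h) = 7 + (h - 1*5) = 7 + (h - 5) = 7 + (-5 + h) = 2 + h)
L(Y, Z) = 2 + Z
E(T, g) = 5 - g (E(T, g) = (2 + 3) - g = 5 - g)
1/E(5, -12) = 1/(5 - 1*(-12)) = 1/(5 + 12) = 1/17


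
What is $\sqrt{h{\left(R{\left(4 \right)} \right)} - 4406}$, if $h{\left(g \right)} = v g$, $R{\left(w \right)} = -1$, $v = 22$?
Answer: $6 i \sqrt{123} \approx 66.543 i$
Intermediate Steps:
$h{\left(g \right)} = 22 g$
$\sqrt{h{\left(R{\left(4 \right)} \right)} - 4406} = \sqrt{22 \left(-1\right) - 4406} = \sqrt{-22 - 4406} = \sqrt{-4428} = 6 i \sqrt{123}$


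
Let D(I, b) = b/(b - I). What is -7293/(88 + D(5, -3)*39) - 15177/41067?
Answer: -802824455/11238669 ≈ -71.434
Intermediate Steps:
-7293/(88 + D(5, -3)*39) - 15177/41067 = -7293/(88 - 3/(-3 - 1*5)*39) - 15177/41067 = -7293/(88 - 3/(-3 - 5)*39) - 15177*1/41067 = -7293/(88 - 3/(-8)*39) - 5059/13689 = -7293/(88 - 3*(-1/8)*39) - 5059/13689 = -7293/(88 + (3/8)*39) - 5059/13689 = -7293/(88 + 117/8) - 5059/13689 = -7293/821/8 - 5059/13689 = -7293*8/821 - 5059/13689 = -58344/821 - 5059/13689 = -802824455/11238669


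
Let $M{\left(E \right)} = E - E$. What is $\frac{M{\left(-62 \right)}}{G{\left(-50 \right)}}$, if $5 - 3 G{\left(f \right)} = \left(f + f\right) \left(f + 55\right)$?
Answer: $0$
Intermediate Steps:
$M{\left(E \right)} = 0$
$G{\left(f \right)} = \frac{5}{3} - \frac{2 f \left(55 + f\right)}{3}$ ($G{\left(f \right)} = \frac{5}{3} - \frac{\left(f + f\right) \left(f + 55\right)}{3} = \frac{5}{3} - \frac{2 f \left(55 + f\right)}{3}$)
$\frac{M{\left(-62 \right)}}{G{\left(-50 \right)}} = \frac{0}{\frac{5}{3} - - \frac{5500}{3} - \frac{2 \left(-50\right)^{2}}{3}} = \frac{0}{\frac{5}{3} + \frac{5500}{3} - \frac{5000}{3}} = \frac{0}{\frac{505}{3}} = 0 \cdot \frac{3}{505} = 0$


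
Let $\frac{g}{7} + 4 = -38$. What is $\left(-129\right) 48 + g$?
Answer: $-6486$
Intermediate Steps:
$g = -294$ ($g = -28 + 7 \left(-38\right) = -28 - 266 = -294$)
$\left(-129\right) 48 + g = \left(-129\right) 48 - 294 = -6192 - 294 = -6486$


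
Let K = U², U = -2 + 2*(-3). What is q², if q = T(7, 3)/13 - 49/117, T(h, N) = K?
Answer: 277729/13689 ≈ 20.288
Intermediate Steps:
U = -8 (U = -2 - 6 = -8)
K = 64 (K = (-8)² = 64)
T(h, N) = 64
q = 527/117 (q = 64/13 - 49/117 = 527/117 ≈ 4.5043)
q² = (527/117)² = 277729/13689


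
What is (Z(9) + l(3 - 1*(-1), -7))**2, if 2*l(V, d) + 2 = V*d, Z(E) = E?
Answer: 36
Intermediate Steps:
l(V, d) = -1 + V*d/2 (l(V, d) = -1 + (V*d)/2 = -1 + V*d/2)
(Z(9) + l(3 - 1*(-1), -7))**2 = (9 + (-1 + (1/2)*(3 - 1*(-1))*(-7)))**2 = (9 + (-1 + (1/2)*(3 + 1)*(-7)))**2 = (9 + (-1 + (1/2)*4*(-7)))**2 = (9 + (-1 - 14))**2 = (9 - 15)**2 = (-6)**2 = 36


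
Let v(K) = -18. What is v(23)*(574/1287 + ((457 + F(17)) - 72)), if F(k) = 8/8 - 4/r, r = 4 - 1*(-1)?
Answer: -4963264/715 ≈ -6941.6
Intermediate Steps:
r = 5 (r = 4 + 1 = 5)
F(k) = ⅕ (F(k) = 8/8 - 4/5 = 8*(⅛) - 4*⅕ = 1 - ⅘ = ⅕)
v(23)*(574/1287 + ((457 + F(17)) - 72)) = -18*(574/1287 + ((457 + ⅕) - 72)) = -18*(574*(1/1287) + (2286/5 - 72)) = -18*(574/1287 + 1926/5) = -18*2481632/6435 = -4963264/715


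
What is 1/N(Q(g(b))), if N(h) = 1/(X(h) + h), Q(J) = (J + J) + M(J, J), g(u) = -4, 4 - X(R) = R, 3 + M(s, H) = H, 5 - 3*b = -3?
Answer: 4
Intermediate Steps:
b = 8/3 (b = 5/3 - 1/3*(-3) = 5/3 + 1 = 8/3 ≈ 2.6667)
M(s, H) = -3 + H
X(R) = 4 - R
Q(J) = -3 + 3*J (Q(J) = (J + J) + (-3 + J) = 2*J + (-3 + J) = -3 + 3*J)
N(h) = 1/4 (N(h) = 1/((4 - h) + h) = 1/4)
1/N(Q(g(b))) = 1/(1/4) = 4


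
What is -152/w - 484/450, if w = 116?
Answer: -15568/6525 ≈ -2.3859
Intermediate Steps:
-152/w - 484/450 = -152/116 - 484/450 = -152*1/116 - 484*1/450 = -38/29 - 242/225 = -15568/6525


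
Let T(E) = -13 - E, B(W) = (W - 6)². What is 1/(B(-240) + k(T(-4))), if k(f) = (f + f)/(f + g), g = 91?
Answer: 41/2481147 ≈ 1.6525e-5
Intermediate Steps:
B(W) = (-6 + W)²
k(f) = 2*f/(91 + f) (k(f) = (f + f)/(f + 91) = (2*f)/(91 + f) = 2*f/(91 + f))
1/(B(-240) + k(T(-4))) = 1/((-6 - 240)² + 2*(-13 - 1*(-4))/(91 + (-13 - 1*(-4)))) = 1/((-246)² + 2*(-13 + 4)/(91 + (-13 + 4))) = 1/(60516 + 2*(-9)/(91 - 9)) = 1/(60516 + 2*(-9)/82) = 1/(60516 + 2*(-9)*(1/82)) = 1/(60516 - 9/41) = 1/(2481147/41) = 41/2481147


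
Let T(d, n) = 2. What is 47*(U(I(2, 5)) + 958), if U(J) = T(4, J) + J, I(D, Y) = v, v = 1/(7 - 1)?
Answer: 270767/6 ≈ 45128.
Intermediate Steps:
v = 1/6 ≈ 0.16667
I(D, Y) = 1/6
U(J) = 2 + J
47*(U(I(2, 5)) + 958) = 47*((2 + 1/6) + 958) = 47*(13/6 + 958) = 47*(5761/6) = 270767/6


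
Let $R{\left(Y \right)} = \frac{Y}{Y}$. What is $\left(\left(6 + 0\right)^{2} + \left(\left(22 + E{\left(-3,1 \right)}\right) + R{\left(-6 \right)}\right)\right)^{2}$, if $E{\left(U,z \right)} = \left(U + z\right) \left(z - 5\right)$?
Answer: $4489$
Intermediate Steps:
$E{\left(U,z \right)} = \left(-5 + z\right) \left(U + z\right)$ ($E{\left(U,z \right)} = \left(U + z\right) \left(-5 + z\right) = \left(-5 + z\right) \left(U + z\right)$)
$R{\left(Y \right)} = 1$
$\left(\left(6 + 0\right)^{2} + \left(\left(22 + E{\left(-3,1 \right)}\right) + R{\left(-6 \right)}\right)\right)^{2} = \left(\left(6 + 0\right)^{2} + \left(\left(22 - \left(-7 - 1\right)\right) + 1\right)\right)^{2} = \left(6^{2} + \left(\left(22 + \left(1 + 15 - 5 - 3\right)\right) + 1\right)\right)^{2} = \left(36 + \left(\left(22 + 8\right) + 1\right)\right)^{2} = \left(36 + \left(30 + 1\right)\right)^{2} = \left(36 + 31\right)^{2} = 67^{2} = 4489$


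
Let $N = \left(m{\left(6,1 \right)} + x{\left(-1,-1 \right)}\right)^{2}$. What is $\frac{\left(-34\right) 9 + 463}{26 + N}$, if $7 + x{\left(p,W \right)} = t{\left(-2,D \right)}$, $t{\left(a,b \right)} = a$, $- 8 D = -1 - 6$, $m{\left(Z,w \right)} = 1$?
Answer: $\frac{157}{90} \approx 1.7444$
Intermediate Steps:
$D = \frac{7}{8}$ ($D = - \frac{-1 - 6}{8} = \left(- \frac{1}{8}\right) \left(-7\right) = \frac{7}{8} \approx 0.875$)
$x{\left(p,W \right)} = -9$ ($x{\left(p,W \right)} = -7 - 2 = -9$)
$N = 64$ ($N = \left(1 - 9\right)^{2} = \left(-8\right)^{2} = 64$)
$\frac{\left(-34\right) 9 + 463}{26 + N} = \frac{\left(-34\right) 9 + 463}{26 + 64} = \frac{-306 + 463}{90} = 157 \cdot \frac{1}{90} = \frac{157}{90}$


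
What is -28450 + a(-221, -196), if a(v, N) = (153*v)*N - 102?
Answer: 6598796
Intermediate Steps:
a(v, N) = -102 + 153*N*v (a(v, N) = 153*N*v - 102 = -102 + 153*N*v)
-28450 + a(-221, -196) = -28450 + (-102 + 153*(-196)*(-221)) = -28450 + (-102 + 6627348) = -28450 + 6627246 = 6598796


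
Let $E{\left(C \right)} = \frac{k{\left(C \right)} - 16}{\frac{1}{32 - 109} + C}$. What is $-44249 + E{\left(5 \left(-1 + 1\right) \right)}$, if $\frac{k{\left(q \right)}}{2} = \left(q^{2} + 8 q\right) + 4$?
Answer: $-43633$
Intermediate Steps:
$k{\left(q \right)} = 8 + 2 q^{2} + 16 q$ ($k{\left(q \right)} = 2 \left(\left(q^{2} + 8 q\right) + 4\right) = 2 \left(4 + q^{2} + 8 q\right) = 8 + 2 q^{2} + 16 q$)
$E{\left(C \right)} = \frac{-8 + 2 C^{2} + 16 C}{- \frac{1}{77} + C}$ ($E{\left(C \right)} = \frac{\left(8 + 2 C^{2} + 16 C\right) - 16}{\frac{1}{32 - 109} + C} = \frac{-8 + 2 C^{2} + 16 C}{\frac{1}{-77} + C} = \frac{-8 + 2 C^{2} + 16 C}{- \frac{1}{77} + C}$)
$-44249 + E{\left(5 \left(-1 + 1\right) \right)} = -44249 + \frac{154 \left(-4 + \left(5 \left(-1 + 1\right)\right)^{2} + 8 \cdot 5 \left(-1 + 1\right)\right)}{-1 + 77 \cdot 5 \left(-1 + 1\right)} = -44249 + \frac{154 \left(-4 + \left(5 \cdot 0\right)^{2} + 8 \cdot 5 \cdot 0\right)}{-1 + 77 \cdot 5 \cdot 0} = -44249 + \frac{154 \left(-4 + 0^{2} + 8 \cdot 0\right)}{-1 + 77 \cdot 0} = -44249 + \frac{154 \left(-4 + 0 + 0\right)}{-1 + 0} = -44249 + 154 \frac{1}{-1} \left(-4\right) = -44249 + 154 \left(-1\right) \left(-4\right) = -44249 + 616 = -43633$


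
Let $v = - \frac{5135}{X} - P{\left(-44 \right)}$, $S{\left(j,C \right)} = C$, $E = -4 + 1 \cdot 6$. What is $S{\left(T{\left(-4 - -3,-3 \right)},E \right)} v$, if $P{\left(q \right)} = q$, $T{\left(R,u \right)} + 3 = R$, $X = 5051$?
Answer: $\frac{434218}{5051} \approx 85.967$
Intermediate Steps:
$E = 2$ ($E = -4 + 6 = 2$)
$T{\left(R,u \right)} = -3 + R$
$v = \frac{217109}{5051}$ ($v = - \frac{5135}{5051} - -44 = \left(-5135\right) \frac{1}{5051} + 44 = - \frac{5135}{5051} + 44 = \frac{217109}{5051} \approx 42.983$)
$S{\left(T{\left(-4 - -3,-3 \right)},E \right)} v = 2 \cdot \frac{217109}{5051} = \frac{434218}{5051}$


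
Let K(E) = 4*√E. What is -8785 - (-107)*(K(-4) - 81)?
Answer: -17452 + 856*I ≈ -17452.0 + 856.0*I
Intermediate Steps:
-8785 - (-107)*(K(-4) - 81) = -8785 - (-107)*(4*√(-4) - 81) = -8785 - (-107)*(4*(2*I) - 81) = -8785 - (-107)*(8*I - 81) = -8785 - (-107)*(-81 + 8*I) = -8785 - (8667 - 856*I) = -8785 + (-8667 + 856*I) = -17452 + 856*I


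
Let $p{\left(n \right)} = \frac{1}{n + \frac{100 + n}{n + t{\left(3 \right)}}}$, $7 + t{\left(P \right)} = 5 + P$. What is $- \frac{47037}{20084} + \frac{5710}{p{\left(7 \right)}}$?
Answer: $\frac{584137657}{5021} \approx 1.1634 \cdot 10^{5}$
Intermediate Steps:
$t{\left(P \right)} = -2 + P$ ($t{\left(P \right)} = -7 + \left(5 + P\right) = -2 + P$)
$p{\left(n \right)} = \frac{1}{n + \frac{100 + n}{1 + n}}$ ($p{\left(n \right)} = \frac{1}{n + \frac{100 + n}{n + \left(-2 + 3\right)}} = \frac{1}{n + \frac{100 + n}{n + 1}} = \frac{1}{n + \frac{100 + n}{1 + n}}$)
$- \frac{47037}{20084} + \frac{5710}{p{\left(7 \right)}} = - \frac{47037}{20084} + \frac{5710}{\frac{1}{100 + 7^{2} + 2 \cdot 7} \left(1 + 7\right)} = \left(-47037\right) \frac{1}{20084} + \frac{5710}{\frac{1}{100 + 49 + 14} \cdot 8} = - \frac{47037}{20084} + \frac{5710}{\frac{1}{163} \cdot 8} = - \frac{47037}{20084} + \frac{5710}{\frac{8}{163}} = - \frac{47037}{20084} + 5710 \cdot \frac{163}{8} = - \frac{47037}{20084} + \frac{465365}{4} = \frac{584137657}{5021}$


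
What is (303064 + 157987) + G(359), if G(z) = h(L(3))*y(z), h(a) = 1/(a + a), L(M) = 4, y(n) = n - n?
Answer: 461051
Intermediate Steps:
y(n) = 0
h(a) = 1/(2*a)
G(z) = 0 (G(z) = ((½)/4)*0 = ((½)*(¼))*0 = (⅛)*0 = 0)
(303064 + 157987) + G(359) = (303064 + 157987) + 0 = 461051 + 0 = 461051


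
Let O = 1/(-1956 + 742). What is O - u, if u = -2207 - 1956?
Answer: 5053881/1214 ≈ 4163.0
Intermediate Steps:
u = -4163
O = -1/1214 (O = 1/(-1214) = -1/1214 ≈ -0.00082372)
O - u = -1/1214 - 1*(-4163) = -1/1214 + 4163 = 5053881/1214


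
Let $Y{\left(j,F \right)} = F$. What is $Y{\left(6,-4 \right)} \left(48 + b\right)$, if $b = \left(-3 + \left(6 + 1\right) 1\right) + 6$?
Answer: $-232$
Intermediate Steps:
$b = 10$ ($b = \left(-3 + 7 \cdot 1\right) + 6 = \left(-3 + 7\right) + 6 = 4 + 6 = 10$)
$Y{\left(6,-4 \right)} \left(48 + b\right) = - 4 \left(48 + 10\right) = \left(-4\right) 58 = -232$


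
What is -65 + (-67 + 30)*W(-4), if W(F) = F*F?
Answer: -657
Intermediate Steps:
W(F) = F**2
-65 + (-67 + 30)*W(-4) = -65 + (-67 + 30)*(-4)**2 = -65 - 37*16 = -65 - 592 = -657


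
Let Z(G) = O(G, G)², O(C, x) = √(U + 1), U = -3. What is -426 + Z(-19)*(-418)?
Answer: 410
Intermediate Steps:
O(C, x) = I*√2 (O(C, x) = √(-3 + 1) = √(-2) = I*√2)
Z(G) = -2 (Z(G) = (I*√2)² = -2)
-426 + Z(-19)*(-418) = -426 - 2*(-418) = -426 + 836 = 410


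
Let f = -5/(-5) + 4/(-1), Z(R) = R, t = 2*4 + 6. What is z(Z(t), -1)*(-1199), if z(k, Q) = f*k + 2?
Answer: 47960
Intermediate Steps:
t = 14 (t = 8 + 6 = 14)
f = -3 (f = -5*(-⅕) + 4*(-1) = 1 - 4 = -3)
z(k, Q) = 2 - 3*k (z(k, Q) = -3*k + 2 = 2 - 3*k)
z(Z(t), -1)*(-1199) = (2 - 3*14)*(-1199) = (2 - 42)*(-1199) = -40*(-1199) = 47960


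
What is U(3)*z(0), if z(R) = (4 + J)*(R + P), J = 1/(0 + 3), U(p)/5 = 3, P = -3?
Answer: -195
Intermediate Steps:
U(p) = 15 (U(p) = 5*3 = 15)
J = ⅓ (J = 1/3 = ⅓ ≈ 0.33333)
z(R) = -13 + 13*R/3 (z(R) = (4 + ⅓)*(R - 3) = 13*(-3 + R)/3 = -13 + 13*R/3)
U(3)*z(0) = 15*(-13 + (13/3)*0) = 15*(-13 + 0) = 15*(-13) = -195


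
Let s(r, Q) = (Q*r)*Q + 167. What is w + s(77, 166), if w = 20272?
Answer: 2142251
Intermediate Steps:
s(r, Q) = 167 + r*Q² (s(r, Q) = r*Q² + 167 = 167 + r*Q²)
w + s(77, 166) = 20272 + (167 + 77*166²) = 20272 + (167 + 77*27556) = 20272 + (167 + 2121812) = 20272 + 2121979 = 2142251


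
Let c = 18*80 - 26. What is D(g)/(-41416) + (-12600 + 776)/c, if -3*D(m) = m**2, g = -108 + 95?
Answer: -734434693/87843336 ≈ -8.3607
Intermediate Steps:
g = -13
c = 1414 (c = 1440 - 26 = 1414)
D(m) = -m**2/3
D(g)/(-41416) + (-12600 + 776)/c = -1/3*(-13)**2/(-41416) + (-12600 + 776)/1414 = -1/3*169*(-1/41416) - 11824*1/1414 = -169/3*(-1/41416) - 5912/707 = 169/124248 - 5912/707 = -734434693/87843336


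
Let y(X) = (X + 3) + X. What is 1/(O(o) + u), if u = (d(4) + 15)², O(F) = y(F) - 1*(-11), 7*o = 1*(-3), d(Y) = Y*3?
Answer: 7/5195 ≈ 0.0013474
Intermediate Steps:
y(X) = 3 + 2*X (y(X) = (3 + X) + X = 3 + 2*X)
d(Y) = 3*Y
o = -3/7 (o = (1*(-3))/7 = (⅐)*(-3) = -3/7 ≈ -0.42857)
O(F) = 14 + 2*F (O(F) = (3 + 2*F) - 1*(-11) = (3 + 2*F) + 11 = 14 + 2*F)
u = 729 (u = (3*4 + 15)² = (12 + 15)² = 27² = 729)
1/(O(o) + u) = 1/((14 + 2*(-3/7)) + 729) = 1/((14 - 6/7) + 729) = 1/(92/7 + 729) = 1/(5195/7) = 7/5195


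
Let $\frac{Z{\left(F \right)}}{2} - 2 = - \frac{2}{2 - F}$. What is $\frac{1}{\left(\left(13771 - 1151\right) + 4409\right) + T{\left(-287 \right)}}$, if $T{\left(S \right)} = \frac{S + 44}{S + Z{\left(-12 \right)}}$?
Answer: $\frac{661}{11256736} \approx 5.872 \cdot 10^{-5}$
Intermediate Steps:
$Z{\left(F \right)} = 4 - \frac{4}{2 - F}$ ($Z{\left(F \right)} = 4 + 2 \left(- \frac{2}{2 - F}\right) = 4 - \frac{4}{2 - F}$)
$T{\left(S \right)} = \frac{44 + S}{\frac{26}{7} + S}$ ($T{\left(S \right)} = \frac{S + 44}{S + \frac{4 \left(-1 - 12\right)}{-2 - 12}} = \frac{44 + S}{S + 4 \frac{1}{-14} \left(-13\right)} = \frac{44 + S}{S + 4 \left(- \frac{1}{14}\right) \left(-13\right)} = \frac{44 + S}{S + \frac{26}{7}} = \frac{44 + S}{\frac{26}{7} + S}$)
$\frac{1}{\left(\left(13771 - 1151\right) + 4409\right) + T{\left(-287 \right)}} = \frac{1}{\left(\left(13771 - 1151\right) + 4409\right) + \frac{7 \left(44 - 287\right)}{26 + 7 \left(-287\right)}} = \frac{1}{\left(12620 + 4409\right) + 7 \frac{1}{26 - 2009} \left(-243\right)} = \frac{1}{17029 + 7 \frac{1}{-1983} \left(-243\right)} = \frac{1}{17029 + 7 \left(- \frac{1}{1983}\right) \left(-243\right)} = \frac{1}{17029 + \frac{567}{661}} = \frac{1}{\frac{11256736}{661}} = \frac{661}{11256736}$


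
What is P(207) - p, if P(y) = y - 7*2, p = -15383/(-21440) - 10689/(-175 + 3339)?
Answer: 474031401/2422720 ≈ 195.66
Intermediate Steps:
p = -6446441/2422720 (p = -15383*(-1/21440) - 10689/3164 = 15383/21440 - 10689*1/3164 = 15383/21440 - 1527/452 = -6446441/2422720 ≈ -2.6608)
P(y) = -14 + y (P(y) = y - 14 = -14 + y)
P(207) - p = (-14 + 207) - 1*(-6446441/2422720) = 193 + 6446441/2422720 = 474031401/2422720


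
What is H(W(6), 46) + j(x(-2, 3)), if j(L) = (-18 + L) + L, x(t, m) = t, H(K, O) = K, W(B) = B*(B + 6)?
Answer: 50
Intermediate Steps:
W(B) = B*(6 + B)
j(L) = -18 + 2*L
H(W(6), 46) + j(x(-2, 3)) = 6*(6 + 6) + (-18 + 2*(-2)) = 6*12 + (-18 - 4) = 72 - 22 = 50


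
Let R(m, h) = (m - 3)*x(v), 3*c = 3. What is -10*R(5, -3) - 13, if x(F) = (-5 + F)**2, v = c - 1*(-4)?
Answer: -13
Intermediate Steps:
c = 1 (c = (1/3)*3 = 1)
v = 5 (v = 1 - 1*(-4) = 1 + 4 = 5)
R(m, h) = 0 (R(m, h) = (m - 3)*(-5 + 5)**2 = (-3 + m)*0**2 = (-3 + m)*0 = 0)
-10*R(5, -3) - 13 = -10*0 - 13 = 0 - 13 = -13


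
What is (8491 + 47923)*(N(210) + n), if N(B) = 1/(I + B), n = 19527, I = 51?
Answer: 287516658872/261 ≈ 1.1016e+9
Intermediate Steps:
N(B) = 1/(51 + B)
(8491 + 47923)*(N(210) + n) = (8491 + 47923)*(1/(51 + 210) + 19527) = 56414*(1/261 + 19527) = 56414*(5096548/261) = 287516658872/261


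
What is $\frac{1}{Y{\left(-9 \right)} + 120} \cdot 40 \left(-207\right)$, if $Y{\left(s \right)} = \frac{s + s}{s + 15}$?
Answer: $- \frac{920}{13} \approx -70.769$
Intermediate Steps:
$Y{\left(s \right)} = \frac{2 s}{15 + s}$
$\frac{1}{Y{\left(-9 \right)} + 120} \cdot 40 \left(-207\right) = \frac{1}{2 \left(-9\right) \frac{1}{15 - 9} + 120} \cdot 40 \left(-207\right) = \frac{1}{2 \left(-9\right) \frac{1}{6} + 120} \cdot 40 \left(-207\right) = \frac{1}{-3 + 120} \cdot 40 \left(-207\right) = \frac{1}{117} \cdot 40 \left(-207\right) = \frac{40}{117} \left(-207\right) = - \frac{920}{13}$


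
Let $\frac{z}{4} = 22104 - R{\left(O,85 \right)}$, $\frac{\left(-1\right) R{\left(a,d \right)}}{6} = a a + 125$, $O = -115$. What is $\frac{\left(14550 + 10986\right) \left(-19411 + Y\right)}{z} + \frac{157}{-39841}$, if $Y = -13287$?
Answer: $- \frac{693048918745}{339325797} \approx -2042.4$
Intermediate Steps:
$R{\left(a,d \right)} = -750 - 6 a^{2}$ ($R{\left(a,d \right)} = - 6 \left(a a + 125\right) = - 6 \left(a^{2} + 125\right) = - 6 \left(125 + a^{2}\right) = -750 - 6 a^{2}$)
$z = 408816$ ($z = 4 \left(22104 - \left(-750 - 6 \left(-115\right)^{2}\right)\right) = 4 \left(22104 - \left(-750 - 79350\right)\right) = 4 \left(22104 - -80100\right) = 4 \left(22104 + 80100\right) = 4 \cdot 102204 = 408816$)
$\frac{\left(14550 + 10986\right) \left(-19411 + Y\right)}{z} + \frac{157}{-39841} = \frac{\left(14550 + 10986\right) \left(-19411 - 13287\right)}{408816} + \frac{157}{-39841} = 25536 \left(-32698\right) \frac{1}{408816} + 157 \left(- \frac{1}{39841}\right) = \left(-834976128\right) \frac{1}{408816} - \frac{157}{39841} = - \frac{17395336}{8517} - \frac{157}{39841} = - \frac{693048918745}{339325797}$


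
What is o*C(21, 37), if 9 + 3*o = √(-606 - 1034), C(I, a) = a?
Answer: -111 + 74*I*√410/3 ≈ -111.0 + 499.46*I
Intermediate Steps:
o = -3 + 2*I*√410/3 (o = -3 + √(-606 - 1034)/3 = -3 + √(-1640)/3 = -3 + (2*I*√410)/3 = -3 + 2*I*√410/3 ≈ -3.0 + 13.499*I)
o*C(21, 37) = (-3 + 2*I*√410/3)*37 = -111 + 74*I*√410/3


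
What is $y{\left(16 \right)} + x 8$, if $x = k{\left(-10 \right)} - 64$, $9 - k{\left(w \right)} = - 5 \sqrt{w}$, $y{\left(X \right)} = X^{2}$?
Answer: $-184 + 40 i \sqrt{10} \approx -184.0 + 126.49 i$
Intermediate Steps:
$k{\left(w \right)} = 9 + 5 \sqrt{w}$ ($k{\left(w \right)} = 9 - - 5 \sqrt{w} = 9 + 5 \sqrt{w}$)
$x = -55 + 5 i \sqrt{10}$ ($x = \left(9 + 5 \sqrt{-10}\right) - 64 = \left(9 + 5 i \sqrt{10}\right) - 64 = -55 + 5 i \sqrt{10} \approx -55.0 + 15.811 i$)
$y{\left(16 \right)} + x 8 = 16^{2} + \left(-55 + 5 i \sqrt{10}\right) 8 = 256 - \left(440 - 40 i \sqrt{10}\right) = -184 + 40 i \sqrt{10}$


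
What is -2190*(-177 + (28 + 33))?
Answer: 254040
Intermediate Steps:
-2190*(-177 + (28 + 33)) = -2190*(-177 + 61) = -2190*(-116) = 254040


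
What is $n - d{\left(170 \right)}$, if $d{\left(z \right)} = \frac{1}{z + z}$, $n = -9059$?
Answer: $- \frac{3080061}{340} \approx -9059.0$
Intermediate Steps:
$d{\left(z \right)} = \frac{1}{2 z}$
$n - d{\left(170 \right)} = -9059 - \frac{1}{2 \cdot 170} = -9059 - \frac{1}{2} \cdot \frac{1}{170} = -9059 - \frac{1}{340} = - \frac{3080061}{340}$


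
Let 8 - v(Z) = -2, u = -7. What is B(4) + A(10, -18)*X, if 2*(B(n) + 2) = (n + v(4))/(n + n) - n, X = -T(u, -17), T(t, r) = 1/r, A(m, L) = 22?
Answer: -249/136 ≈ -1.8309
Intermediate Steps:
v(Z) = 10 (v(Z) = 8 - 1*(-2) = 8 + 2 = 10)
X = 1/17 (X = -1/(-17) = -1*(-1/17) = 1/17 ≈ 0.058824)
B(n) = -2 - n/2 + (10 + n)/(4*n) (B(n) = -2 + ((n + 10)/(n + n) - n)/2 = -2 + ((10 + n)/((2*n)) - n)/2 = -2 + ((10 + n)*(1/(2*n)) - n)/2 = -2 + ((10 + n)/(2*n) - n)/2 = -2 + (-n + (10 + n)/(2*n))/2 = -2 + (-n/2 + (10 + n)/(4*n)) = -2 - n/2 + (10 + n)/(4*n))
B(4) + A(10, -18)*X = (¼)*(10 - 1*4*(7 + 2*4))/4 + 22*(1/17) = (¼)*(¼)*(10 - 1*4*(7 + 8)) + 22/17 = (¼)*(¼)*(10 - 1*4*15) + 22/17 = (¼)*(¼)*(10 - 60) + 22/17 = (¼)*(¼)*(-50) + 22/17 = -25/8 + 22/17 = -249/136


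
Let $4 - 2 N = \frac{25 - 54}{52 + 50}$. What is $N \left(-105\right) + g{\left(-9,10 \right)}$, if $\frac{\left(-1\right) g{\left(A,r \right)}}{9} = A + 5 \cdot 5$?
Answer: $- \frac{25087}{68} \approx -368.93$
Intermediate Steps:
$g{\left(A,r \right)} = -225 - 9 A$ ($g{\left(A,r \right)} = - 9 \left(A + 5 \cdot 5\right) = - 9 \left(A + 25\right) = - 9 \left(25 + A\right) = -225 - 9 A$)
$N = \frac{437}{204}$ ($N = 2 - \frac{\left(25 - 54\right) \frac{1}{52 + 50}}{2} = 2 - \frac{\left(-29\right) \frac{1}{102}}{2} = 2 - - \frac{29}{204} = 2 + \frac{29}{204} = \frac{437}{204} \approx 2.1422$)
$N \left(-105\right) + g{\left(-9,10 \right)} = \frac{437}{204} \left(-105\right) - 144 = - \frac{15295}{68} + \left(-225 + 81\right) = - \frac{15295}{68} - 144 = - \frac{25087}{68}$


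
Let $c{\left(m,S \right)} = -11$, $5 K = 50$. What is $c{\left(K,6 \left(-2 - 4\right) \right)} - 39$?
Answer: $-50$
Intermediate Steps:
$K = 10$ ($K = \frac{1}{5} \cdot 50 = 10$)
$c{\left(K,6 \left(-2 - 4\right) \right)} - 39 = -11 - 39 = -50$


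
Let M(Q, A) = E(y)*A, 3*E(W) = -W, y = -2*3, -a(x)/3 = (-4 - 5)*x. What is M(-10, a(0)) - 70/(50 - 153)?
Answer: 70/103 ≈ 0.67961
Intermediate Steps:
a(x) = 27*x (a(x) = -3*(-4 - 5)*x = -(-27)*x = 27*x)
y = -6
E(W) = -W/3 (E(W) = (-W)/3 = -W/3)
M(Q, A) = 2*A (M(Q, A) = (-⅓*(-6))*A = 2*A)
M(-10, a(0)) - 70/(50 - 153) = 2*(27*0) - 70/(50 - 153) = 2*0 - 70/(-103) = 0 - 1/103*(-70) = 0 + 70/103 = 70/103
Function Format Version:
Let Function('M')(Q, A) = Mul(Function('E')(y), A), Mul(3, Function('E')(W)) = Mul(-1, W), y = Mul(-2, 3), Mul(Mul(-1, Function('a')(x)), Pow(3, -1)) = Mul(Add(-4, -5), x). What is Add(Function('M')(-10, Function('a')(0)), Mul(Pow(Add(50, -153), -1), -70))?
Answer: Rational(70, 103) ≈ 0.67961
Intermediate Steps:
Function('a')(x) = Mul(27, x) (Function('a')(x) = Mul(-3, Mul(Add(-4, -5), x)) = Mul(-3, Mul(-9, x)) = Mul(27, x))
y = -6
Function('E')(W) = Mul(Rational(-1, 3), W) (Function('E')(W) = Mul(Rational(1, 3), Mul(-1, W)) = Mul(Rational(-1, 3), W))
Function('M')(Q, A) = Mul(2, A) (Function('M')(Q, A) = Mul(Mul(Rational(-1, 3), -6), A) = Mul(2, A))
Add(Function('M')(-10, Function('a')(0)), Mul(Pow(Add(50, -153), -1), -70)) = Add(Mul(2, Mul(27, 0)), Mul(Pow(Add(50, -153), -1), -70)) = Add(Mul(2, 0), Mul(Pow(-103, -1), -70)) = Add(0, Mul(Rational(-1, 103), -70)) = Add(0, Rational(70, 103)) = Rational(70, 103)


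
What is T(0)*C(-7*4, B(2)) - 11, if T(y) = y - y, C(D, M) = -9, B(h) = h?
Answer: -11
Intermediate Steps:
T(y) = 0
T(0)*C(-7*4, B(2)) - 11 = 0*(-9) - 11 = 0 - 11 = -11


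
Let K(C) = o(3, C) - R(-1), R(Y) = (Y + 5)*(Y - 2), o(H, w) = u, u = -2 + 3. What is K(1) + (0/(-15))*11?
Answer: 13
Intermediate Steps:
u = 1
o(H, w) = 1
R(Y) = (-2 + Y)*(5 + Y) (R(Y) = (5 + Y)*(-2 + Y) = (-2 + Y)*(5 + Y))
K(C) = 13 (K(C) = 1 - (-10 + (-1)² + 3*(-1)) = 1 - (-10 + 1 - 3) = 1 - 1*(-12) = 1 + 12 = 13)
K(1) + (0/(-15))*11 = 13 + (0/(-15))*11 = 13 + (0*(-1/15))*11 = 13 + 0*11 = 13 + 0 = 13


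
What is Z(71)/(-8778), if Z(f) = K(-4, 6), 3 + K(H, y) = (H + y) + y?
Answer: -5/8778 ≈ -0.00056961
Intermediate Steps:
K(H, y) = -3 + H + 2*y (K(H, y) = -3 + ((H + y) + y) = -3 + (H + 2*y) = -3 + H + 2*y)
Z(f) = 5 (Z(f) = -3 - 4 + 2*6 = -3 - 4 + 12 = 5)
Z(71)/(-8778) = 5/(-8778) = 5*(-1/8778) = -5/8778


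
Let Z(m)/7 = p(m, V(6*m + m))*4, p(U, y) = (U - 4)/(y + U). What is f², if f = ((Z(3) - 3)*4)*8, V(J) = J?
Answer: 160000/9 ≈ 17778.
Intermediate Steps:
p(U, y) = (-4 + U)/(U + y)
Z(m) = 7*(-4 + m)/(2*m) (Z(m) = 7*(((-4 + m)/(m + (6*m + m)))*4) = 7*(((-4 + m)/(m + 7*m))*4) = 7*(((-4 + m)/((8*m)))*4) = 7*(((1/(8*m))*(-4 + m))*4) = 7*(((-4 + m)/(8*m))*4) = 7*((-4 + m)/(2*m)) = 7*(-4 + m)/(2*m))
f = -400/3 (f = (((7/2 - 14/3) - 3)*4)*8 = ((-7/6 - 3)*4)*8 = -25/6*4*8 = -50/3*8 = -400/3 ≈ -133.33)
f² = (-400/3)² = 160000/9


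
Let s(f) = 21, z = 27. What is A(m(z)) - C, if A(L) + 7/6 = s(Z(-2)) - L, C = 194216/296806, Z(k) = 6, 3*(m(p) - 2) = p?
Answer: 7282711/890418 ≈ 8.1790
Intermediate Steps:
m(p) = 2 + p/3
C = 97108/148403 (C = 194216*(1/296806) = 97108/148403 ≈ 0.65435)
A(L) = 119/6 - L (A(L) = -7/6 + (21 - L) = 119/6 - L)
A(m(z)) - C = (119/6 - (2 + (⅓)*27)) - 1*97108/148403 = (119/6 - (2 + 9)) - 97108/148403 = (119/6 - 1*11) - 97108/148403 = (119/6 - 11) - 97108/148403 = 53/6 - 97108/148403 = 7282711/890418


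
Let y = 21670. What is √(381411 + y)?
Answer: √403081 ≈ 634.89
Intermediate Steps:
√(381411 + y) = √(381411 + 21670) = √403081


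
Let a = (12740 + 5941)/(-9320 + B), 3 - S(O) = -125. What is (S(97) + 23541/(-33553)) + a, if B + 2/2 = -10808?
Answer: 85349046754/675388337 ≈ 126.37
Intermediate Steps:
B = -10809 (B = -1 - 10808 = -10809)
S(O) = 128 (S(O) = 3 - 1*(-125) = 3 + 125 = 128)
a = -18681/20129 (a = (12740 + 5941)/(-9320 - 10809) = 18681/(-20129) = 18681*(-1/20129) = -18681/20129 ≈ -0.92806)
(S(97) + 23541/(-33553)) + a = (128 + 23541/(-33553)) - 18681/20129 = (128 + 23541*(-1/33553)) - 18681/20129 = (128 - 23541/33553) - 18681/20129 = 4271243/33553 - 18681/20129 = 85349046754/675388337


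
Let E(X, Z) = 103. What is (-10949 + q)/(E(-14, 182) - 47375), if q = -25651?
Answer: 4575/5909 ≈ 0.77424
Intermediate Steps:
(-10949 + q)/(E(-14, 182) - 47375) = (-10949 - 25651)/(103 - 47375) = -36600/(-47272) = -36600*(-1/47272) = 4575/5909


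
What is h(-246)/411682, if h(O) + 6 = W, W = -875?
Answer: -881/411682 ≈ -0.0021400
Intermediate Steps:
h(O) = -881 (h(O) = -6 - 875 = -881)
h(-246)/411682 = -881/411682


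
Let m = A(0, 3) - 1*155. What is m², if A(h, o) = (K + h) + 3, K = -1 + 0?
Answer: 23409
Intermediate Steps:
K = -1
A(h, o) = 2 + h (A(h, o) = (-1 + h) + 3 = 2 + h)
m = -153 (m = (2 + 0) - 1*155 = 2 - 155 = -153)
m² = (-153)² = 23409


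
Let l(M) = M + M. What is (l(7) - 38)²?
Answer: 576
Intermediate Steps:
l(M) = 2*M
(l(7) - 38)² = (2*7 - 38)² = (14 - 38)² = (-24)² = 576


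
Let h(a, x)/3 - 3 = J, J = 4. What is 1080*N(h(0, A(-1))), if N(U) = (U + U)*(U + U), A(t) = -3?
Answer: 1905120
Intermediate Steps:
h(a, x) = 21 (h(a, x) = 9 + 3*4 = 9 + 12 = 21)
N(U) = 4*U² (N(U) = (2*U)*(2*U) = 4*U²)
1080*N(h(0, A(-1))) = 1080*(4*21²) = 1080*(4*441) = 1080*1764 = 1905120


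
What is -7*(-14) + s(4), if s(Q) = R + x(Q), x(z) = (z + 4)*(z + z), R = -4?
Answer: 158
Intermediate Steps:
x(z) = 2*z*(4 + z) (x(z) = (4 + z)*(2*z) = 2*z*(4 + z))
s(Q) = -4 + 2*Q*(4 + Q)
-7*(-14) + s(4) = -7*(-14) + (-4 + 2*4*(4 + 4)) = 98 + (-4 + 2*4*8) = 98 + (-4 + 64) = 98 + 60 = 158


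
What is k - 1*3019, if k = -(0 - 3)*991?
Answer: -46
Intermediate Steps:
k = 2973 (k = -1*(-3)*991 = 3*991 = 2973)
k - 1*3019 = 2973 - 1*3019 = 2973 - 3019 = -46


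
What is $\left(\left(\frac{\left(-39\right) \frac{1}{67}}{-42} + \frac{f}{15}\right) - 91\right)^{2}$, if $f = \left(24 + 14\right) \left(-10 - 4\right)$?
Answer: $\frac{3165520614481}{197964900} \approx 15990.0$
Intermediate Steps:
$f = -532$ ($f = 38 \left(-14\right) = -532$)
$\left(\left(\frac{\left(-39\right) \frac{1}{67}}{-42} + \frac{f}{15}\right) - 91\right)^{2} = \left(\left(\frac{\left(-39\right) \frac{1}{67}}{-42} - \frac{532}{15}\right) - 91\right)^{2} = \left(\left(\left(-39\right) \frac{1}{67} \left(- \frac{1}{42}\right) - \frac{532}{15}\right) - 91\right)^{2} = \left(\left(\left(- \frac{39}{67}\right) \left(- \frac{1}{42}\right) - \frac{532}{15}\right) - 91\right)^{2} = \left(\left(\frac{13}{938} - \frac{532}{15}\right) - 91\right)^{2} = \left(- \frac{498821}{14070} - 91\right)^{2} = \left(- \frac{1779191}{14070}\right)^{2} = \frac{3165520614481}{197964900}$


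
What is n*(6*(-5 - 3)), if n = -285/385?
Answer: 2736/77 ≈ 35.532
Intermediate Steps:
n = -57/77 (n = -285*1/385 = -57/77 ≈ -0.74026)
n*(6*(-5 - 3)) = -342*(-5 - 3)/77 = -342*(-8)/77 = -57/77*(-48) = 2736/77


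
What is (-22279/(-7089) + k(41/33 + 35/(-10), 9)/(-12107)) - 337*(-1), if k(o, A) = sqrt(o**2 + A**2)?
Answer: 2411272/7089 - sqrt(375037)/799062 ≈ 340.14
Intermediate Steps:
k(o, A) = sqrt(A**2 + o**2)
(-22279/(-7089) + k(41/33 + 35/(-10), 9)/(-12107)) - 337*(-1) = (-22279/(-7089) + sqrt(9**2 + (41/33 + 35/(-10))**2)/(-12107)) - 337*(-1) = (-22279*(-1/7089) + sqrt(81 + (41*(1/33) + 35*(-1/10))**2)*(-1/12107)) - 1*(-337) = (22279/7089 + sqrt(81 + (41/33 - 7/2)**2)*(-1/12107)) + 337 = (22279/7089 + sqrt(81 + (-149/66)**2)*(-1/12107)) + 337 = (22279/7089 + sqrt(81 + 22201/4356)*(-1/12107)) + 337 = (22279/7089 + sqrt(375037/4356)*(-1/12107)) + 337 = (22279/7089 + (sqrt(375037)/66)*(-1/12107)) + 337 = (22279/7089 - sqrt(375037)/799062) + 337 = 2411272/7089 - sqrt(375037)/799062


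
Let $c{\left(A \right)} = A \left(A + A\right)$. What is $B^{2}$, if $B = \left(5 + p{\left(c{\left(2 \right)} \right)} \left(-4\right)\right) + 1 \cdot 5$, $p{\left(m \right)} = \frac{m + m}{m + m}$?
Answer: $36$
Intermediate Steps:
$c{\left(A \right)} = 2 A^{2}$ ($c{\left(A \right)} = A 2 A = 2 A^{2}$)
$p{\left(m \right)} = 1$ ($p{\left(m \right)} = \frac{2 m}{2 m} = 2 m \frac{1}{2 m} = 1$)
$B = 6$ ($B = \left(5 + 1 \left(-4\right)\right) + 1 \cdot 5 = \left(5 - 4\right) + 5 = 1 + 5 = 6$)
$B^{2} = 6^{2} = 36$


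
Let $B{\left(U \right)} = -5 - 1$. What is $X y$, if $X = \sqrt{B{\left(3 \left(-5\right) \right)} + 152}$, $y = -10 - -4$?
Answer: $- 6 \sqrt{146} \approx -72.498$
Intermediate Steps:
$B{\left(U \right)} = -6$
$y = -6$ ($y = -10 + 4 = -6$)
$X = \sqrt{146}$ ($X = \sqrt{-6 + 152} = \sqrt{146} \approx 12.083$)
$X y = \sqrt{146} \left(-6\right) = - 6 \sqrt{146}$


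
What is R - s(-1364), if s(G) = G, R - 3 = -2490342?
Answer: -2488975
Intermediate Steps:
R = -2490339 (R = 3 - 2490342 = -2490339)
R - s(-1364) = -2490339 - 1*(-1364) = -2490339 + 1364 = -2488975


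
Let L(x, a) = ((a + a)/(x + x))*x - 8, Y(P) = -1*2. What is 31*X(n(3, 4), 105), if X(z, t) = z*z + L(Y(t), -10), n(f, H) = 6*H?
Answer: 17298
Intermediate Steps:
Y(P) = -2
L(x, a) = -8 + a (L(x, a) = ((2*a)/((2*x)))*x - 8 = ((2*a)*(1/(2*x)))*x - 8 = (a/x)*x - 8 = a - 8 = -8 + a)
X(z, t) = -18 + z² (X(z, t) = z*z + (-8 - 10) = z² - 18 = -18 + z²)
31*X(n(3, 4), 105) = 31*(-18 + (6*4)²) = 31*(-18 + 24²) = 31*(-18 + 576) = 31*558 = 17298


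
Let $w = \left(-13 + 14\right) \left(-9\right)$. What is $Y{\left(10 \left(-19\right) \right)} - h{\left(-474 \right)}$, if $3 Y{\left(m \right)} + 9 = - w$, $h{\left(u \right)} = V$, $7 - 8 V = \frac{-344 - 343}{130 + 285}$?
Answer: $- \frac{449}{415} \approx -1.0819$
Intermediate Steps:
$V = \frac{449}{415}$ ($V = \frac{7}{8} - \frac{\left(-344 - 343\right) \frac{1}{130 + 285}}{8} = \frac{7}{8} - \frac{\left(-687\right) \frac{1}{415}}{8} = \frac{7}{8} - - \frac{687}{3320} = \frac{7}{8} + \frac{687}{3320} = \frac{449}{415} \approx 1.0819$)
$w = -9$ ($w = 1 \left(-9\right) = -9$)
$h{\left(u \right)} = \frac{449}{415}$
$Y{\left(m \right)} = 0$ ($Y{\left(m \right)} = -3 + \frac{\left(-1\right) \left(-9\right)}{3} = -3 + \frac{1}{3} \cdot 9 = -3 + 3 = 0$)
$Y{\left(10 \left(-19\right) \right)} - h{\left(-474 \right)} = 0 - \frac{449}{415} = - \frac{449}{415}$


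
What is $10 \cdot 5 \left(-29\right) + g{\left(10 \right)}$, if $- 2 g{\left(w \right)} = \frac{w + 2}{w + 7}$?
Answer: $- \frac{24656}{17} \approx -1450.4$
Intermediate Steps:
$g{\left(w \right)} = - \frac{2 + w}{2 \left(7 + w\right)}$ ($g{\left(w \right)} = - \frac{\left(w + 2\right) \frac{1}{w + 7}}{2} = - \frac{\left(2 + w\right) \frac{1}{7 + w}}{2} = - \frac{\frac{1}{7 + w} \left(2 + w\right)}{2} = - \frac{2 + w}{2 \left(7 + w\right)}$)
$10 \cdot 5 \left(-29\right) + g{\left(10 \right)} = 10 \cdot 5 \left(-29\right) + \frac{-2 - 10}{2 \left(7 + 10\right)} = 50 \left(-29\right) + \frac{-2 - 10}{2 \cdot 17} = -1450 + \frac{1}{2} \cdot \frac{1}{17} \left(-12\right) = -1450 - \frac{6}{17} = - \frac{24656}{17}$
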